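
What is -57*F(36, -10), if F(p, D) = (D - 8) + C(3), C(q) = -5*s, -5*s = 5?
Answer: 741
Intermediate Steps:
s = -1 (s = -⅕*5 = -1)
C(q) = 5 (C(q) = -5*(-1) = 5)
F(p, D) = -3 + D (F(p, D) = (D - 8) + 5 = (-8 + D) + 5 = -3 + D)
-57*F(36, -10) = -57*(-3 - 10) = -57*(-13) = 741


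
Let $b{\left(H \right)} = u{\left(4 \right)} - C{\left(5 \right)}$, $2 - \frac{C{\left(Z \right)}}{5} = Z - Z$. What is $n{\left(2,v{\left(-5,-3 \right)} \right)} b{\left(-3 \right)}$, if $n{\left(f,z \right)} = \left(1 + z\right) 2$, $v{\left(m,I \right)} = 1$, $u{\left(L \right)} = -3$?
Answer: $-52$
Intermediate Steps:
$C{\left(Z \right)} = 10$ ($C{\left(Z \right)} = 10 - 5 \left(Z - Z\right) = 10 - 0 = 10 + 0 = 10$)
$b{\left(H \right)} = -13$ ($b{\left(H \right)} = -3 - 10 = -13$)
$n{\left(f,z \right)} = 2 + 2 z$
$n{\left(2,v{\left(-5,-3 \right)} \right)} b{\left(-3 \right)} = \left(2 + 2 \cdot 1\right) \left(-13\right) = \left(2 + 2\right) \left(-13\right) = 4 \left(-13\right) = -52$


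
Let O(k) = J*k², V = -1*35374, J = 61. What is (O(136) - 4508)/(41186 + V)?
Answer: 280937/1453 ≈ 193.35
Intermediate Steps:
V = -35374
O(k) = 61*k²
(O(136) - 4508)/(41186 + V) = (61*136² - 4508)/(41186 - 35374) = (61*18496 - 4508)/5812 = (1128256 - 4508)*(1/5812) = 1123748*(1/5812) = 280937/1453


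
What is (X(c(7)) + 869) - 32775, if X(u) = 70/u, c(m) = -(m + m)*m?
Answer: -223347/7 ≈ -31907.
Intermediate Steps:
c(m) = -2*m² (c(m) = -2*m*m = -2*m²)
(X(c(7)) + 869) - 32775 = (70/((-2*7²)) + 869) - 32775 = (70/((-2*49)) + 869) - 32775 = (70/(-98) + 869) - 32775 = (70*(-1/98) + 869) - 32775 = (-5/7 + 869) - 32775 = 6078/7 - 32775 = -223347/7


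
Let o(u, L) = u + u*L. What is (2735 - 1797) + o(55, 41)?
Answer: 3248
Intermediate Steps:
o(u, L) = u + L*u
(2735 - 1797) + o(55, 41) = (2735 - 1797) + 55*(1 + 41) = 938 + 55*42 = 938 + 2310 = 3248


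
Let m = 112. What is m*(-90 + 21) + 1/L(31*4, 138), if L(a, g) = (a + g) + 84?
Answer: -2673887/346 ≈ -7728.0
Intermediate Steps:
L(a, g) = 84 + a + g
m*(-90 + 21) + 1/L(31*4, 138) = 112*(-90 + 21) + 1/(84 + 31*4 + 138) = 112*(-69) + 1/(84 + 124 + 138) = -7728 + 1/346 = -2673887/346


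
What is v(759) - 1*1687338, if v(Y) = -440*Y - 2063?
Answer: -2023361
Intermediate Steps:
v(Y) = -2063 - 440*Y
v(759) - 1*1687338 = (-2063 - 440*759) - 1*1687338 = (-2063 - 333960) - 1687338 = -336023 - 1687338 = -2023361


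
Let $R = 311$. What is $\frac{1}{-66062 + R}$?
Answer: $- \frac{1}{65751} \approx -1.5209 \cdot 10^{-5}$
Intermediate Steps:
$\frac{1}{-66062 + R} = \frac{1}{-66062 + 311} = \frac{1}{-65751} = - \frac{1}{65751}$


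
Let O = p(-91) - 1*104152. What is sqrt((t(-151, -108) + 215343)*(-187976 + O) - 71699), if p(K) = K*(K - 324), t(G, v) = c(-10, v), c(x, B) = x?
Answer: 3*I*sqrt(6085868842) ≈ 2.3404e+5*I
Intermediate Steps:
t(G, v) = -10
p(K) = K*(-324 + K)
O = -66387 (O = -91*(-324 - 91) - 1*104152 = -91*(-415) - 104152 = 37765 - 104152 = -66387)
sqrt((t(-151, -108) + 215343)*(-187976 + O) - 71699) = sqrt((-10 + 215343)*(-187976 - 66387) - 71699) = sqrt(215333*(-254363) - 71699) = sqrt(-54772747879 - 71699) = sqrt(-54772819578) = 3*I*sqrt(6085868842)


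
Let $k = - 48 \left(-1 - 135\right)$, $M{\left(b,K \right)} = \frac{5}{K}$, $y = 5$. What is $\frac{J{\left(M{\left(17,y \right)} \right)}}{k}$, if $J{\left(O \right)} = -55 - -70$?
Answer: $\frac{5}{2176} \approx 0.0022978$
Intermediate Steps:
$k = 6528$ ($k = \left(-48\right) \left(-136\right) = 6528$)
$J{\left(O \right)} = 15$ ($J{\left(O \right)} = -55 + 70 = 15$)
$\frac{J{\left(M{\left(17,y \right)} \right)}}{k} = \frac{15}{6528} = 15 \cdot \frac{1}{6528} = \frac{5}{2176}$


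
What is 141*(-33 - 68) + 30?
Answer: -14211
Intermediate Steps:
141*(-33 - 68) + 30 = 141*(-101) + 30 = -14241 + 30 = -14211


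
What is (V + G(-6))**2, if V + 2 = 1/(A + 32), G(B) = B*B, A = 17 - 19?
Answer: 1042441/900 ≈ 1158.3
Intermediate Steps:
A = -2
G(B) = B**2
V = -59/30 (V = -2 + 1/(-2 + 32) = -2 + 1/30 = -59/30 ≈ -1.9667)
(V + G(-6))**2 = (-59/30 + (-6)**2)**2 = (-59/30 + 36)**2 = (1021/30)**2 = 1042441/900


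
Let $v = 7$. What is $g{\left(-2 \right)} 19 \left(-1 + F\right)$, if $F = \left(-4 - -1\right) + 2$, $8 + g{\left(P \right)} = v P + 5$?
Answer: $646$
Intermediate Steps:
$g{\left(P \right)} = -3 + 7 P$ ($g{\left(P \right)} = -8 + \left(7 P + 5\right) = -8 + \left(5 + 7 P\right) = -3 + 7 P$)
$F = -1$ ($F = \left(-4 + \left(-1 + 2\right)\right) + 2 = \left(-4 + 1\right) + 2 = -3 + 2 = -1$)
$g{\left(-2 \right)} 19 \left(-1 + F\right) = \left(-3 + 7 \left(-2\right)\right) 19 \left(-1 - 1\right) = \left(-3 - 14\right) 19 \left(-2\right) = \left(-17\right) 19 \left(-2\right) = \left(-323\right) \left(-2\right) = 646$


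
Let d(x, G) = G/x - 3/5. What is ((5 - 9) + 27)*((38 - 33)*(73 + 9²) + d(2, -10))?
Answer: 87906/5 ≈ 17581.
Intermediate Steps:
d(x, G) = -⅗ + G/x (d(x, G) = G/x - 3*⅕ = G/x - ⅗ = -⅗ + G/x)
((5 - 9) + 27)*((38 - 33)*(73 + 9²) + d(2, -10)) = ((5 - 9) + 27)*((38 - 33)*(73 + 9²) + (-⅗ - 10/2)) = (-4 + 27)*(5*(73 + 81) + (-⅗ - 10*½)) = 23*(5*154 + (-⅗ - 5)) = 23*(770 - 28/5) = 23*(3822/5) = 87906/5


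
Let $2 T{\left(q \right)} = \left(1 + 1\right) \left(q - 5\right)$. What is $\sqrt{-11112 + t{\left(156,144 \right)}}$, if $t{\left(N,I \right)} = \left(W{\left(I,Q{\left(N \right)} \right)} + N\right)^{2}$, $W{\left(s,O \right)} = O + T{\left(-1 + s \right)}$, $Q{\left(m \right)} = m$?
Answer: $2 \sqrt{47847} \approx 437.48$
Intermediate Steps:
$T{\left(q \right)} = -5 + q$ ($T{\left(q \right)} = \frac{\left(1 + 1\right) \left(q - 5\right)}{2} = \frac{2 \left(-5 + q\right)}{2} = \frac{-10 + 2 q}{2} = -5 + q$)
$W{\left(s,O \right)} = -6 + O + s$ ($W{\left(s,O \right)} = O + \left(-5 + \left(-1 + s\right)\right) = O + \left(-6 + s\right) = -6 + O + s$)
$t{\left(N,I \right)} = \left(-6 + I + 2 N\right)^{2}$ ($t{\left(N,I \right)} = \left(\left(-6 + N + I\right) + N\right)^{2} = \left(\left(-6 + I + N\right) + N\right)^{2} = \left(-6 + I + 2 N\right)^{2}$)
$\sqrt{-11112 + t{\left(156,144 \right)}} = \sqrt{-11112 + \left(-6 + 144 + 2 \cdot 156\right)^{2}} = \sqrt{-11112 + \left(-6 + 144 + 312\right)^{2}} = \sqrt{-11112 + 450^{2}} = \sqrt{-11112 + 202500} = \sqrt{191388} = 2 \sqrt{47847}$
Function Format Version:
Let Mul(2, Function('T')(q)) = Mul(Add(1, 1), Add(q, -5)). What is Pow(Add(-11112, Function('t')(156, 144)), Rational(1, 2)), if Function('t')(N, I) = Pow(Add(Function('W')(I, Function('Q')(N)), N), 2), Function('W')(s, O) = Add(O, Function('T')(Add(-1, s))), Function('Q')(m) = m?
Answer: Mul(2, Pow(47847, Rational(1, 2))) ≈ 437.48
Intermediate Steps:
Function('T')(q) = Add(-5, q) (Function('T')(q) = Mul(Rational(1, 2), Mul(Add(1, 1), Add(q, -5))) = Mul(Rational(1, 2), Mul(2, Add(-5, q))) = Mul(Rational(1, 2), Add(-10, Mul(2, q))) = Add(-5, q))
Function('W')(s, O) = Add(-6, O, s) (Function('W')(s, O) = Add(O, Add(-5, Add(-1, s))) = Add(O, Add(-6, s)) = Add(-6, O, s))
Function('t')(N, I) = Pow(Add(-6, I, Mul(2, N)), 2) (Function('t')(N, I) = Pow(Add(Add(-6, N, I), N), 2) = Pow(Add(Add(-6, I, N), N), 2) = Pow(Add(-6, I, Mul(2, N)), 2))
Pow(Add(-11112, Function('t')(156, 144)), Rational(1, 2)) = Pow(Add(-11112, Pow(Add(-6, 144, Mul(2, 156)), 2)), Rational(1, 2)) = Pow(Add(-11112, Pow(Add(-6, 144, 312), 2)), Rational(1, 2)) = Pow(Add(-11112, Pow(450, 2)), Rational(1, 2)) = Pow(Add(-11112, 202500), Rational(1, 2)) = Pow(191388, Rational(1, 2)) = Mul(2, Pow(47847, Rational(1, 2)))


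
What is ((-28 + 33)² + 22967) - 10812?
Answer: 12180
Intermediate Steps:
((-28 + 33)² + 22967) - 10812 = (5² + 22967) - 10812 = (25 + 22967) - 10812 = 22992 - 10812 = 12180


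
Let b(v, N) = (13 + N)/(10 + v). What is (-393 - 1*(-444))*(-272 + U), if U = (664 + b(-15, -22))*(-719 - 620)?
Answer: -227403441/5 ≈ -4.5481e+7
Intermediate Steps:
b(v, N) = (13 + N)/(10 + v)
U = -4457531/5 (U = (664 + (13 - 22)/(10 - 15))*(-719 - 620) = (664 - 9/(-5))*(-1339) = (664 - ⅕*(-9))*(-1339) = (664 + 9/5)*(-1339) = (3329/5)*(-1339) = -4457531/5 ≈ -8.9151e+5)
(-393 - 1*(-444))*(-272 + U) = (-393 - 1*(-444))*(-272 - 4457531/5) = (-393 + 444)*(-4458891/5) = 51*(-4458891/5) = -227403441/5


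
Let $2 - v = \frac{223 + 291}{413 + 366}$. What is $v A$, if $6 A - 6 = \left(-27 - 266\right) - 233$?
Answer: $- \frac{90480}{779} \approx -116.15$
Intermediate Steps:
$A = - \frac{260}{3}$ ($A = 1 + \frac{\left(-27 - 266\right) - 233}{6} = 1 + \frac{-293 - 233}{6} = 1 + \frac{1}{6} \left(-526\right) = 1 - \frac{263}{3} = - \frac{260}{3} \approx -86.667$)
$v = \frac{1044}{779}$ ($v = 2 - \frac{223 + 291}{413 + 366} = 2 - \frac{514}{779} = \frac{1044}{779} \approx 1.3402$)
$v A = \frac{1044}{779} \left(- \frac{260}{3}\right) = - \frac{90480}{779}$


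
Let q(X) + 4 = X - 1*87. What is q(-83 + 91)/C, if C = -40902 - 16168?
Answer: 83/57070 ≈ 0.0014544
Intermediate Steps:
C = -57070
q(X) = -91 + X (q(X) = -4 + (X - 1*87) = -4 + (X - 87) = -4 + (-87 + X) = -91 + X)
q(-83 + 91)/C = (-91 + (-83 + 91))/(-57070) = (-91 + 8)*(-1/57070) = -83*(-1/57070) = 83/57070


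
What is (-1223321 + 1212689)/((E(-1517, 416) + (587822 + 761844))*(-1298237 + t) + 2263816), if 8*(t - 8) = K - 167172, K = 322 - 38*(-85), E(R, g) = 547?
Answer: 21264/3560997280687 ≈ 5.9714e-9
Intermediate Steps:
K = 3552 (K = 322 + 3230 = 3552)
t = -40889/2 (t = 8 + (3552 - 167172)/8 = 8 + (⅛)*(-163620) = 8 - 40905/2 = -40889/2 ≈ -20445.)
(-1223321 + 1212689)/((E(-1517, 416) + (587822 + 761844))*(-1298237 + t) + 2263816) = (-1223321 + 1212689)/((547 + (587822 + 761844))*(-1298237 - 40889/2) + 2263816) = -10632/((547 + 1349666)*(-2637363/2) + 2263816) = -10632/(1350213*(-2637363/2) + 2263816) = -10632/(-3561001808319/2 + 2263816) = -10632/(-3560997280687/2) = -10632*(-2/3560997280687) = 21264/3560997280687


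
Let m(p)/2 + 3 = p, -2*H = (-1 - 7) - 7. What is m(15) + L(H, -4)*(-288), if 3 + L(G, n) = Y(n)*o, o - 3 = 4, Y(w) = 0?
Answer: 888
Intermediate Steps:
H = 15/2 (H = -((-1 - 7) - 7)/2 = -(-8 - 7)/2 = -½*(-15) = 15/2 ≈ 7.5000)
o = 7 (o = 3 + 4 = 7)
m(p) = -6 + 2*p
L(G, n) = -3 (L(G, n) = -3 + 0*7 = -3 + 0 = -3)
m(15) + L(H, -4)*(-288) = (-6 + 2*15) - 3*(-288) = (-6 + 30) + 864 = 24 + 864 = 888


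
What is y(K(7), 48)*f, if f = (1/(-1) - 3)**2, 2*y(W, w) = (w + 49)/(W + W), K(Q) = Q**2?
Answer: 388/49 ≈ 7.9184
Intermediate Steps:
y(W, w) = (49 + w)/(4*W) (y(W, w) = ((w + 49)/(W + W))/2 = ((49 + w)/((2*W)))/2 = ((49 + w)*(1/(2*W)))/2 = ((49 + w)/(2*W))/2 = (49 + w)/(4*W))
f = 16 (f = (-1 - 3)**2 = (-4)**2 = 16)
y(K(7), 48)*f = ((49 + 48)/(4*(7**2)))*16 = ((1/4)*97/49)*16 = ((1/4)*(1/49)*97)*16 = (97/196)*16 = 388/49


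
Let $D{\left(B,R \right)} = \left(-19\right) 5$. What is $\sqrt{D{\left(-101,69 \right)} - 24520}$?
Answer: $3 i \sqrt{2735} \approx 156.89 i$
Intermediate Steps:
$D{\left(B,R \right)} = -95$
$\sqrt{D{\left(-101,69 \right)} - 24520} = \sqrt{-95 - 24520} = \sqrt{-24615} = 3 i \sqrt{2735}$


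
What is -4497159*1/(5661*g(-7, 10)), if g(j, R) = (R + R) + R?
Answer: -1499053/56610 ≈ -26.480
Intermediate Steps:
g(j, R) = 3*R (g(j, R) = 2*R + R = 3*R)
-4497159*1/(5661*g(-7, 10)) = -4497159/((51*111)*(3*10)) = -4497159/(5661*30) = -4497159/169830 = -4497159*1/169830 = -1499053/56610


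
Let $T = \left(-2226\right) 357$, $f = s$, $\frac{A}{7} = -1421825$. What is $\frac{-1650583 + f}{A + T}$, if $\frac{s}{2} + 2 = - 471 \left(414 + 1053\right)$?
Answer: $\frac{3032501}{10747457} \approx 0.28216$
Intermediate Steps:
$A = -9952775$ ($A = 7 \left(-1421825\right) = -9952775$)
$s = -1381918$ ($s = -4 + 2 \left(- 471 \left(414 + 1053\right)\right) = -4 + 2 \left(\left(-471\right) 1467\right) = -4 + 2 \left(-690957\right) = -4 - 1381914 = -1381918$)
$f = -1381918$
$T = -794682$
$\frac{-1650583 + f}{A + T} = \frac{-1650583 - 1381918}{-9952775 - 794682} = - \frac{3032501}{-10747457} = \left(-3032501\right) \left(- \frac{1}{10747457}\right) = \frac{3032501}{10747457}$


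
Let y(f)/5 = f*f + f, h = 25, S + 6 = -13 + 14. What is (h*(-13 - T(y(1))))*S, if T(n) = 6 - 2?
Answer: 2125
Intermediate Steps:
S = -5 (S = -6 + (-13 + 14) = -6 + 1 = -5)
y(f) = 5*f + 5*f² (y(f) = 5*(f*f + f) = 5*(f² + f) = 5*(f + f²) = 5*f + 5*f²)
T(n) = 4
(h*(-13 - T(y(1))))*S = (25*(-13 - 1*4))*(-5) = (25*(-13 - 4))*(-5) = (25*(-17))*(-5) = -425*(-5) = 2125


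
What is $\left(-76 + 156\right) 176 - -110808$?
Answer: $124888$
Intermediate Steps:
$\left(-76 + 156\right) 176 - -110808 = 80 \cdot 176 + 110808 = 14080 + 110808 = 124888$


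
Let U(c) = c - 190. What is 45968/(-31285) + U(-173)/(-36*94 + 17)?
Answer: -143417801/105336595 ≈ -1.3615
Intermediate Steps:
U(c) = -190 + c
45968/(-31285) + U(-173)/(-36*94 + 17) = 45968/(-31285) + (-190 - 173)/(-36*94 + 17) = 45968*(-1/31285) - 363/(-3384 + 17) = -45968/31285 - 363/(-3367) = -45968/31285 - 363*(-1/3367) = -45968/31285 + 363/3367 = -143417801/105336595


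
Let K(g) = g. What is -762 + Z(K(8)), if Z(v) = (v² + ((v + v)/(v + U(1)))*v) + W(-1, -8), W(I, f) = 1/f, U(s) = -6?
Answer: -5073/8 ≈ -634.13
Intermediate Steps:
Z(v) = -⅛ + v² + 2*v²/(-6 + v) (Z(v) = (v² + ((v + v)/(v - 6))*v) + 1/(-8) = (v² + ((2*v)/(-6 + v))*v) - ⅛ = (v² + (2*v/(-6 + v))*v) - ⅛ = (v² + 2*v²/(-6 + v)) - ⅛ = -⅛ + v² + 2*v²/(-6 + v))
-762 + Z(K(8)) = -762 + (6 - 1*8 - 32*8² + 8*8³)/(8*(-6 + 8)) = -762 + (⅛)*(6 - 8 - 32*64 + 8*512)/2 = -762 + (⅛)*(½)*(6 - 8 - 2048 + 4096) = -762 + (⅛)*(½)*2046 = -762 + 1023/8 = -5073/8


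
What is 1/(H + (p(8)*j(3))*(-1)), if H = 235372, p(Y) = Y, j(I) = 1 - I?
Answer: 1/235388 ≈ 4.2483e-6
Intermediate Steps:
1/(H + (p(8)*j(3))*(-1)) = 1/(235372 + (8*(1 - 1*3))*(-1)) = 1/(235372 + (8*(1 - 3))*(-1)) = 1/(235372 + (8*(-2))*(-1)) = 1/(235372 - 16*(-1)) = 1/(235372 + 16) = 1/235388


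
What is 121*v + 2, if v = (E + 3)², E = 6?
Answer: 9803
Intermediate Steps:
v = 81 (v = (6 + 3)² = 9² = 81)
121*v + 2 = 121*81 + 2 = 9801 + 2 = 9803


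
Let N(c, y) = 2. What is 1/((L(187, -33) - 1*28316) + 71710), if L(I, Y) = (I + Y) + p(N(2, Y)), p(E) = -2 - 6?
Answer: 1/43540 ≈ 2.2967e-5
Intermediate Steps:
p(E) = -8
L(I, Y) = -8 + I + Y (L(I, Y) = (I + Y) - 8 = -8 + I + Y)
1/((L(187, -33) - 1*28316) + 71710) = 1/(((-8 + 187 - 33) - 1*28316) + 71710) = 1/((146 - 28316) + 71710) = 1/(-28170 + 71710) = 1/43540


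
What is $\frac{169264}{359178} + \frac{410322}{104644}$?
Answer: $\frac{41272774333}{9396455658} \approx 4.3924$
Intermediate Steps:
$\frac{169264}{359178} + \frac{410322}{104644} = 169264 \cdot \frac{1}{359178} + 410322 \cdot \frac{1}{104644} = \frac{84632}{179589} + \frac{205161}{52322} = \frac{41272774333}{9396455658}$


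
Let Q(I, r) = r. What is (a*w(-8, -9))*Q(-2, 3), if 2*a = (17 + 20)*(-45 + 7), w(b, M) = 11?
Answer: -23199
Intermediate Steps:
a = -703 (a = ((17 + 20)*(-45 + 7))/2 = (37*(-38))/2 = (1/2)*(-1406) = -703)
(a*w(-8, -9))*Q(-2, 3) = -703*11*3 = -7733*3 = -23199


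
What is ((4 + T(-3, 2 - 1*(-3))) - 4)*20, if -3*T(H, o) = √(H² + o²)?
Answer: -20*√34/3 ≈ -38.873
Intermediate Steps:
T(H, o) = -√(H² + o²)/3
((4 + T(-3, 2 - 1*(-3))) - 4)*20 = ((4 - √((-3)² + (2 - 1*(-3))²)/3) - 4)*20 = ((4 - √(9 + (2 + 3)²)/3) - 4)*20 = ((4 - √(9 + 5²)/3) - 4)*20 = ((4 - √(9 + 25)/3) - 4)*20 = ((4 - √34/3) - 4)*20 = -√34/3*20 = -20*√34/3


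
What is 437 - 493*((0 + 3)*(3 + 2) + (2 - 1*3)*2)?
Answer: -5972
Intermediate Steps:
437 - 493*((0 + 3)*(3 + 2) + (2 - 1*3)*2) = 437 - 493*(3*5 + (2 - 3)*2) = 437 - 493*(15 - 1*2) = 437 - 493*(15 - 2) = 437 - 493*13 = 437 - 6409 = -5972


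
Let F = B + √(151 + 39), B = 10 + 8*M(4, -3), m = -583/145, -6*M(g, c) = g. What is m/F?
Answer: 12243/109765 - 5247*√190/219530 ≈ -0.21792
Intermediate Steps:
M(g, c) = -g/6
m = -583/145 (m = -583*1/145 = -583/145 ≈ -4.0207)
B = 14/3 (B = 10 + 8*(-⅙*4) = 10 + 8*(-⅔) = 10 - 16/3 = 14/3 ≈ 4.6667)
F = 14/3 + √190 (F = 14/3 + √(151 + 39) = 14/3 + √190 ≈ 18.451)
m/F = -583/(145*(14/3 + √190))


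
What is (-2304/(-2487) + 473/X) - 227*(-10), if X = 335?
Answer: 631062447/277715 ≈ 2272.3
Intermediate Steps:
(-2304/(-2487) + 473/X) - 227*(-10) = (-2304/(-2487) + 473/335) - 227*(-10) = (-2304*(-1/2487) + 473*(1/335)) - 1*(-2270) = (768/829 + 473/335) + 2270 = 649397/277715 + 2270 = 631062447/277715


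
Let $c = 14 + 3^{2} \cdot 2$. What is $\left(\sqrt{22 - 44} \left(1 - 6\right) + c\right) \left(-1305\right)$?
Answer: $-41760 + 6525 i \sqrt{22} \approx -41760.0 + 30605.0 i$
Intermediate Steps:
$c = 32$ ($c = 14 + 9 \cdot 2 = 14 + 18 = 32$)
$\left(\sqrt{22 - 44} \left(1 - 6\right) + c\right) \left(-1305\right) = \left(\sqrt{22 - 44} \left(1 - 6\right) + 32\right) \left(-1305\right) = \left(\sqrt{-22} \left(1 - 6\right) + 32\right) \left(-1305\right) = \left(i \sqrt{22} \left(-5\right) + 32\right) \left(-1305\right) = \left(- 5 i \sqrt{22} + 32\right) \left(-1305\right) = \left(32 - 5 i \sqrt{22}\right) \left(-1305\right) = -41760 + 6525 i \sqrt{22}$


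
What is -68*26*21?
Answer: -37128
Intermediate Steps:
-68*26*21 = -1768*21 = -37128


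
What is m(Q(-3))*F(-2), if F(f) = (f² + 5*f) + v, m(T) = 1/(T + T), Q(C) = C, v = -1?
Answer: 7/6 ≈ 1.1667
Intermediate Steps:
m(T) = 1/(2*T)
F(f) = -1 + f² + 5*f (F(f) = (f² + 5*f) - 1 = -1 + f² + 5*f)
m(Q(-3))*F(-2) = ((½)/(-3))*(-1 + (-2)² + 5*(-2)) = ((½)*(-⅓))*(-1 + 4 - 10) = -⅙*(-7) = 7/6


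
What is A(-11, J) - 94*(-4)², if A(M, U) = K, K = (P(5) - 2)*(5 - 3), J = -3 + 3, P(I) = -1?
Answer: -1510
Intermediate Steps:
J = 0
K = -6 (K = (-1 - 2)*(5 - 3) = -3*2 = -6)
A(M, U) = -6
A(-11, J) - 94*(-4)² = -6 - 94*(-4)² = -6 - 94*16 = -6 - 1504 = -1510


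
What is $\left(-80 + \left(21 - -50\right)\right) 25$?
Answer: $-225$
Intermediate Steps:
$\left(-80 + \left(21 - -50\right)\right) 25 = \left(-80 + \left(21 + 50\right)\right) 25 = \left(-80 + 71\right) 25 = \left(-9\right) 25 = -225$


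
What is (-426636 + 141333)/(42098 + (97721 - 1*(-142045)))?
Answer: -285303/281864 ≈ -1.0122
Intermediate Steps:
(-426636 + 141333)/(42098 + (97721 - 1*(-142045))) = -285303/(42098 + (97721 + 142045)) = -285303/(42098 + 239766) = -285303/281864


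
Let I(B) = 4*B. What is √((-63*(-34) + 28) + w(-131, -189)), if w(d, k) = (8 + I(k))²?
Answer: √561674 ≈ 749.45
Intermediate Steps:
w(d, k) = (8 + 4*k)²
√((-63*(-34) + 28) + w(-131, -189)) = √((-63*(-34) + 28) + 16*(2 - 189)²) = √((2142 + 28) + 16*(-187)²) = √(2170 + 16*34969) = √(2170 + 559504) = √561674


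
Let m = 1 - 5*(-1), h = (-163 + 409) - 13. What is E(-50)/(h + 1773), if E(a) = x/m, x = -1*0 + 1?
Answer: 1/12036 ≈ 8.3084e-5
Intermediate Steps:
x = 1 (x = 0 + 1 = 1)
h = 233 (h = 246 - 13 = 233)
m = 6 (m = 1 + 5 = 6)
E(a) = ⅙ (E(a) = 1/6 = 1*(⅙) = ⅙)
E(-50)/(h + 1773) = (⅙)/(233 + 1773) = (⅙)/2006 = (1/2006)*(⅙) = 1/12036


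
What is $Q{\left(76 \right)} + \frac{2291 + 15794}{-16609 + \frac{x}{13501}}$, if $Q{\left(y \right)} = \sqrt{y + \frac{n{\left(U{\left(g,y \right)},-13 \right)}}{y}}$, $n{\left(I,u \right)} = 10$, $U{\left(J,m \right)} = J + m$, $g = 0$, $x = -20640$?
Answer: $- \frac{244165585}{224258749} + \frac{\sqrt{109934}}{38} \approx 7.6366$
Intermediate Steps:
$Q{\left(y \right)} = \sqrt{y + \frac{10}{y}}$
$Q{\left(76 \right)} + \frac{2291 + 15794}{-16609 + \frac{x}{13501}} = \sqrt{76 + \frac{10}{76}} + \frac{2291 + 15794}{-16609 - \frac{20640}{13501}} = \sqrt{76 + 10 \cdot \frac{1}{76}} + \frac{18085}{-16609 - \frac{20640}{13501}} = \sqrt{76 + \frac{5}{38}} + \frac{18085}{-16609 - \frac{20640}{13501}} = \sqrt{\frac{2893}{38}} + \frac{18085}{- \frac{224258749}{13501}} = \frac{\sqrt{109934}}{38} + 18085 \left(- \frac{13501}{224258749}\right) = \frac{\sqrt{109934}}{38} - \frac{244165585}{224258749} = - \frac{244165585}{224258749} + \frac{\sqrt{109934}}{38}$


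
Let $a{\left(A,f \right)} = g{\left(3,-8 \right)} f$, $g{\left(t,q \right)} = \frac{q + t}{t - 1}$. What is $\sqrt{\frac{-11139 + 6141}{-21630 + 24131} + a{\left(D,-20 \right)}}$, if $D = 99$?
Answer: $\frac{2 \sqrt{75062513}}{2501} \approx 6.9283$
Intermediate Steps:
$g{\left(t,q \right)} = \frac{q + t}{-1 + t}$
$a{\left(A,f \right)} = - \frac{5 f}{2}$ ($a{\left(A,f \right)} = \frac{-8 + 3}{-1 + 3} f = \frac{1}{2} \left(-5\right) f = - \frac{5 f}{2}$)
$\sqrt{\frac{-11139 + 6141}{-21630 + 24131} + a{\left(D,-20 \right)}} = \sqrt{\frac{-11139 + 6141}{-21630 + 24131} - -50} = \sqrt{- \frac{4998}{2501} + 50} = \sqrt{\frac{120052}{2501}} = \frac{2 \sqrt{75062513}}{2501}$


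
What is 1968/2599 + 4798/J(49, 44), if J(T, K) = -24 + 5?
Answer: -12432610/49381 ≈ -251.77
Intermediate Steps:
J(T, K) = -19
1968/2599 + 4798/J(49, 44) = 1968/2599 + 4798/(-19) = 1968*(1/2599) + 4798*(-1/19) = 1968/2599 - 4798/19 = -12432610/49381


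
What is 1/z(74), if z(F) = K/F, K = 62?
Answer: 37/31 ≈ 1.1935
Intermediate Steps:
z(F) = 62/F
1/z(74) = 1/(62/74) = 1/(62*(1/74)) = 1/(31/37) = 37/31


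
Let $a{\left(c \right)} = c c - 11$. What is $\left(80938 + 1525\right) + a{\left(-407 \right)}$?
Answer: $248101$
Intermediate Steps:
$a{\left(c \right)} = -11 + c^{2}$ ($a{\left(c \right)} = c^{2} - 11 = -11 + c^{2}$)
$\left(80938 + 1525\right) + a{\left(-407 \right)} = \left(80938 + 1525\right) - \left(11 - \left(-407\right)^{2}\right) = 82463 + \left(-11 + 165649\right) = 82463 + 165638 = 248101$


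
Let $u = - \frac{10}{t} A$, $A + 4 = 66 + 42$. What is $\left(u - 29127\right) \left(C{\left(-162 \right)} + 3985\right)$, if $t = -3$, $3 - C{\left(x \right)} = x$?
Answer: $- \frac{358315150}{3} \approx -1.1944 \cdot 10^{8}$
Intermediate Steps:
$C{\left(x \right)} = 3 - x$
$A = 104$ ($A = -4 + \left(66 + 42\right) = -4 + 108 = 104$)
$u = \frac{1040}{3}$ ($u = - \frac{10}{-3} \cdot 104 = \left(-10\right) \left(- \frac{1}{3}\right) 104 = \frac{10}{3} \cdot 104 = \frac{1040}{3} \approx 346.67$)
$\left(u - 29127\right) \left(C{\left(-162 \right)} + 3985\right) = \left(\frac{1040}{3} - 29127\right) \left(\left(3 - -162\right) + 3985\right) = - \frac{86341 \left(\left(3 + 162\right) + 3985\right)}{3} = - \frac{86341 \left(165 + 3985\right)}{3} = \left(- \frac{86341}{3}\right) 4150 = - \frac{358315150}{3}$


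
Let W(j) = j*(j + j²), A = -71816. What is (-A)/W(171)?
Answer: 17954/1257363 ≈ 0.014279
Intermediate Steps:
(-A)/W(171) = (-1*(-71816))/((171²*(1 + 171))) = 71816/((29241*172)) = 71816/5029452 = 71816*(1/5029452) = 17954/1257363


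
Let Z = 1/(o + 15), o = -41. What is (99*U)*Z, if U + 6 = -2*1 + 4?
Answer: 198/13 ≈ 15.231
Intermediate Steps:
U = -4 (U = -6 + (-2*1 + 4) = -6 + (-2 + 4) = -6 + 2 = -4)
Z = -1/26 (Z = 1/(-41 + 15) = 1/(-26) = -1/26 ≈ -0.038462)
(99*U)*Z = (99*(-4))*(-1/26) = -396*(-1/26) = 198/13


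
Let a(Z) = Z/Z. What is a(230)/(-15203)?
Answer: -1/15203 ≈ -6.5777e-5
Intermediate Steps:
a(Z) = 1
a(230)/(-15203) = 1/(-15203) = 1*(-1/15203) = -1/15203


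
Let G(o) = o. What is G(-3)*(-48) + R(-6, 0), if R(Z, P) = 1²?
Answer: 145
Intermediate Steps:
R(Z, P) = 1
G(-3)*(-48) + R(-6, 0) = -3*(-48) + 1 = 144 + 1 = 145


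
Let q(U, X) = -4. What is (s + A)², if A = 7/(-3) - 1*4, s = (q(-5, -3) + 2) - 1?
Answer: 784/9 ≈ 87.111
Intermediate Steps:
s = -3 (s = (-4 + 2) - 1 = -2 - 1 = -3)
A = -19/3 (A = 7*(-⅓) - 4 = -7/3 - 4 = -19/3 ≈ -6.3333)
(s + A)² = (-3 - 19/3)² = (-28/3)² = 784/9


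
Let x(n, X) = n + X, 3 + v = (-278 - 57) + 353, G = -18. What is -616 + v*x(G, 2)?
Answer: -856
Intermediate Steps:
v = 15 (v = -3 + ((-278 - 57) + 353) = -3 + (-335 + 353) = -3 + 18 = 15)
x(n, X) = X + n
-616 + v*x(G, 2) = -616 + 15*(2 - 18) = -616 + 15*(-16) = -616 - 240 = -856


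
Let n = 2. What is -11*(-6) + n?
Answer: 68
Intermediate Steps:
-11*(-6) + n = -11*(-6) + 2 = 66 + 2 = 68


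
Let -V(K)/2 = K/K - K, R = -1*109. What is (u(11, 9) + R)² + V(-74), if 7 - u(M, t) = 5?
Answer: 11299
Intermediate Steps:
R = -109
V(K) = -2 + 2*K (V(K) = -2*(K/K - K) = -2*(1 - K) = -2 + 2*K)
u(M, t) = 2 (u(M, t) = 7 - 1*5 = 7 - 5 = 2)
(u(11, 9) + R)² + V(-74) = (2 - 109)² + (-2 + 2*(-74)) = (-107)² + (-2 - 148) = 11449 - 150 = 11299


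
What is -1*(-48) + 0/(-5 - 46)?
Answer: 48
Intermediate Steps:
-1*(-48) + 0/(-5 - 46) = 48 + 0/(-51) = 48 - 1/51*0 = 48 + 0 = 48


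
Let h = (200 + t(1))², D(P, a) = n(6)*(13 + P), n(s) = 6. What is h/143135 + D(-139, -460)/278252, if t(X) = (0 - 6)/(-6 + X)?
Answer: 69723947393/248922500125 ≈ 0.28010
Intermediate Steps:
t(X) = -6/(-6 + X)
D(P, a) = 78 + 6*P (D(P, a) = 6*(13 + P) = 78 + 6*P)
h = 1012036/25 (h = (200 - 6/(-6 + 1))² = (200 - 6/(-5))² = (200 - 6*(-⅕))² = (200 + 6/5)² = (1006/5)² = 1012036/25 ≈ 40481.)
h/143135 + D(-139, -460)/278252 = (1012036/25)/143135 + (78 + 6*(-139))/278252 = (1012036/25)*(1/143135) + (78 - 834)*(1/278252) = 1012036/3578375 - 756*1/278252 = 1012036/3578375 - 189/69563 = 69723947393/248922500125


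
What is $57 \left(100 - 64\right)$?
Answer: $2052$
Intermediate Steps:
$57 \left(100 - 64\right) = 57 \cdot 36 = 2052$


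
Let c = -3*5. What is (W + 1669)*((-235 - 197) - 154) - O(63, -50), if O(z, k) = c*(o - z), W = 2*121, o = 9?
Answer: -1120656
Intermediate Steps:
c = -15
W = 242
O(z, k) = -135 + 15*z (O(z, k) = -15*(9 - z) = -135 + 15*z)
(W + 1669)*((-235 - 197) - 154) - O(63, -50) = (242 + 1669)*((-235 - 197) - 154) - (-135 + 15*63) = 1911*(-432 - 154) - (-135 + 945) = 1911*(-586) - 1*810 = -1119846 - 810 = -1120656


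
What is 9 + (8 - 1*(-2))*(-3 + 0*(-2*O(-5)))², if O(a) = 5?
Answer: 99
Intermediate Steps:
9 + (8 - 1*(-2))*(-3 + 0*(-2*O(-5)))² = 9 + (8 - 1*(-2))*(-3 + 0*(-2*5))² = 9 + (8 + 2)*(-3 + 0*(-10))² = 9 + 10*(-3 + 0)² = 9 + 10*(-3)² = 9 + 10*9 = 9 + 90 = 99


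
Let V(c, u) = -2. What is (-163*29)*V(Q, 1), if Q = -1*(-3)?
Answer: 9454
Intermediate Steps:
Q = 3
(-163*29)*V(Q, 1) = -163*29*(-2) = -4727*(-2) = 9454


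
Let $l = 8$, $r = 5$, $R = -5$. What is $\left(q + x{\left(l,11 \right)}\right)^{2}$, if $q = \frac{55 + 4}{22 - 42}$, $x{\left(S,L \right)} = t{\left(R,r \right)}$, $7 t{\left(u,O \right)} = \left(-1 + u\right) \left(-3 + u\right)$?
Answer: $\frac{299209}{19600} \approx 15.266$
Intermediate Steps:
$t{\left(u,O \right)} = \frac{\left(-1 + u\right) \left(-3 + u\right)}{7}$
$x{\left(S,L \right)} = \frac{48}{7}$ ($x{\left(S,L \right)} = \frac{3}{7} - - \frac{20}{7} + \frac{\left(-5\right)^{2}}{7} = \frac{3}{7} + \frac{20}{7} + \frac{1}{7} \cdot 25 = \frac{3}{7} + \frac{20}{7} + \frac{25}{7} = \frac{48}{7}$)
$q = - \frac{59}{20}$ ($q = \frac{59}{-20} = 59 \left(- \frac{1}{20}\right) = - \frac{59}{20} \approx -2.95$)
$\left(q + x{\left(l,11 \right)}\right)^{2} = \left(- \frac{59}{20} + \frac{48}{7}\right)^{2} = \left(\frac{547}{140}\right)^{2} = \frac{299209}{19600}$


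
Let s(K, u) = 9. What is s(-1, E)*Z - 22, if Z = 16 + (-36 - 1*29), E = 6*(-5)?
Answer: -463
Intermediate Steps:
E = -30
Z = -49 (Z = 16 + (-36 - 29) = 16 - 65 = -49)
s(-1, E)*Z - 22 = 9*(-49) - 22 = -441 - 22 = -463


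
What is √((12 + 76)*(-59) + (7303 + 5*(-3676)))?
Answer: I*√16269 ≈ 127.55*I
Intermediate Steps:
√((12 + 76)*(-59) + (7303 + 5*(-3676))) = √(88*(-59) + (7303 - 18380)) = √(-5192 - 11077) = √(-16269) = I*√16269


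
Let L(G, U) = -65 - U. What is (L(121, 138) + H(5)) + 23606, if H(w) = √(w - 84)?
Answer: 23403 + I*√79 ≈ 23403.0 + 8.8882*I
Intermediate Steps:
H(w) = √(-84 + w)
(L(121, 138) + H(5)) + 23606 = ((-65 - 1*138) + √(-84 + 5)) + 23606 = ((-65 - 138) + √(-79)) + 23606 = (-203 + I*√79) + 23606 = 23403 + I*√79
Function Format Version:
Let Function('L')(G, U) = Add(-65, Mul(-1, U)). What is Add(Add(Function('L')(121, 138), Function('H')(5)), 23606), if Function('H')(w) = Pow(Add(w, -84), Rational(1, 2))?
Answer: Add(23403, Mul(I, Pow(79, Rational(1, 2)))) ≈ Add(23403., Mul(8.8882, I))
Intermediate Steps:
Function('H')(w) = Pow(Add(-84, w), Rational(1, 2))
Add(Add(Function('L')(121, 138), Function('H')(5)), 23606) = Add(Add(Add(-65, Mul(-1, 138)), Pow(Add(-84, 5), Rational(1, 2))), 23606) = Add(Add(Add(-65, -138), Pow(-79, Rational(1, 2))), 23606) = Add(Add(-203, Mul(I, Pow(79, Rational(1, 2)))), 23606) = Add(23403, Mul(I, Pow(79, Rational(1, 2))))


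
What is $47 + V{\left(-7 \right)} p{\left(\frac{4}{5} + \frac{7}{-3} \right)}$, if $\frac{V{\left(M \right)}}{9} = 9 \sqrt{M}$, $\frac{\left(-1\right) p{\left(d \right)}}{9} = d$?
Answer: $47 + \frac{5589 i \sqrt{7}}{5} \approx 47.0 + 2957.4 i$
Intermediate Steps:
$p{\left(d \right)} = - 9 d$
$V{\left(M \right)} = 81 \sqrt{M}$ ($V{\left(M \right)} = 9 \cdot 9 \sqrt{M} = 81 \sqrt{M}$)
$47 + V{\left(-7 \right)} p{\left(\frac{4}{5} + \frac{7}{-3} \right)} = 47 + 81 \sqrt{-7} \left(- 9 \left(\frac{4}{5} + \frac{7}{-3}\right)\right) = 47 + 81 i \sqrt{7} \left(- 9 \left(4 \cdot \frac{1}{5} + 7 \left(- \frac{1}{3}\right)\right)\right) = 47 + 81 i \sqrt{7} \left(- 9 \left(\frac{4}{5} - \frac{7}{3}\right)\right) = 47 + 81 i \sqrt{7} \left(\left(-9\right) \left(- \frac{23}{15}\right)\right) = 47 + 81 i \sqrt{7} \cdot \frac{69}{5} = 47 + \frac{5589 i \sqrt{7}}{5}$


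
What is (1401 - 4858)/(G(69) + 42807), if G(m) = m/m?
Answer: -3457/42808 ≈ -0.080756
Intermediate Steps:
G(m) = 1
(1401 - 4858)/(G(69) + 42807) = (1401 - 4858)/(1 + 42807) = -3457/42808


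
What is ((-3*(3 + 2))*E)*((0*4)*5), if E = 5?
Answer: 0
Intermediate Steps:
((-3*(3 + 2))*E)*((0*4)*5) = (-3*(3 + 2)*5)*((0*4)*5) = (-3*5*5)*(0*5) = -15*5*0 = -75*0 = 0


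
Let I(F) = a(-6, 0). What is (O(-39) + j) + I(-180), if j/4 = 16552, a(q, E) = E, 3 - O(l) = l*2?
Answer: 66289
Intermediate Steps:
O(l) = 3 - 2*l (O(l) = 3 - l*2 = 3 - 2*l)
I(F) = 0
j = 66208 (j = 4*16552 = 66208)
(O(-39) + j) + I(-180) = ((3 - 2*(-39)) + 66208) + 0 = ((3 + 78) + 66208) + 0 = (81 + 66208) + 0 = 66289 + 0 = 66289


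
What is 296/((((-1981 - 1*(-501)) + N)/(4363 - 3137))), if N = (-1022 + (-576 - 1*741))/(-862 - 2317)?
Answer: -1153646384/4702581 ≈ -245.32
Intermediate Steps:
N = 2339/3179 (N = (-1022 + (-576 - 741))/(-3179) = (-1022 - 1317)*(-1/3179) = -2339*(-1/3179) = 2339/3179 ≈ 0.73577)
296/((((-1981 - 1*(-501)) + N)/(4363 - 3137))) = 296/((((-1981 - 1*(-501)) + 2339/3179)/(4363 - 3137))) = 296/((((-1981 + 501) + 2339/3179)/1226)) = 296/(((-1480 + 2339/3179)*(1/1226))) = 296/((-4702581/3179*1/1226)) = 296/(-4702581/3897454) = 296*(-3897454/4702581) = -1153646384/4702581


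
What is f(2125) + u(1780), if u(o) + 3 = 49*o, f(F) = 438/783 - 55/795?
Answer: 1206479542/13833 ≈ 87218.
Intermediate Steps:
f(F) = 6781/13833 (f(F) = 438*(1/783) - 55*1/795 = 146/261 - 11/159 = 6781/13833)
u(o) = -3 + 49*o
f(2125) + u(1780) = 6781/13833 + (-3 + 49*1780) = 6781/13833 + (-3 + 87220) = 6781/13833 + 87217 = 1206479542/13833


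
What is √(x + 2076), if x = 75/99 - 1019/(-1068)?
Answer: √7965456301/1958 ≈ 45.582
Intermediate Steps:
x = 6703/3916 (x = 75*(1/99) - 1019*(-1/1068) = 25/33 + 1019/1068 = 6703/3916 ≈ 1.7117)
√(x + 2076) = √(6703/3916 + 2076) = √(8136319/3916) = √7965456301/1958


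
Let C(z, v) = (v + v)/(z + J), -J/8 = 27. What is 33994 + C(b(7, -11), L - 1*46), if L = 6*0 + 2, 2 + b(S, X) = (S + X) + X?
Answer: 7920690/233 ≈ 33994.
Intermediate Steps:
J = -216 (J = -8*27 = -216)
b(S, X) = -2 + S + 2*X (b(S, X) = -2 + ((S + X) + X) = -2 + (S + 2*X) = -2 + S + 2*X)
L = 2 (L = 0 + 2 = 2)
C(z, v) = 2*v/(-216 + z) (C(z, v) = (v + v)/(z - 216) = (2*v)/(-216 + z) = 2*v/(-216 + z))
33994 + C(b(7, -11), L - 1*46) = 33994 + 2*(2 - 1*46)/(-216 + (-2 + 7 + 2*(-11))) = 33994 + 2*(2 - 46)/(-216 + (-2 + 7 - 22)) = 33994 + 2*(-44)/(-216 - 17) = 33994 + 2*(-44)/(-233) = 33994 + 2*(-44)*(-1/233) = 33994 + 88/233 = 7920690/233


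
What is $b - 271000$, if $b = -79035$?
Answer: $-350035$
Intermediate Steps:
$b - 271000 = -79035 - 271000 = -350035$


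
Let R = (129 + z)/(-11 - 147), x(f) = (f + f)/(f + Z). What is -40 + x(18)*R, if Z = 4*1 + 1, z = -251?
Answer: -70484/1817 ≈ -38.791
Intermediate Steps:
Z = 5 (Z = 4 + 1 = 5)
x(f) = 2*f/(5 + f) (x(f) = (f + f)/(f + 5) = (2*f)/(5 + f) = 2*f/(5 + f))
R = 61/79 (R = (129 - 251)/(-11 - 147) = -122/(-158) = -122*(-1/158) = 61/79 ≈ 0.77215)
-40 + x(18)*R = -40 + (2*18/(5 + 18))*(61/79) = -40 + (2*18/23)*(61/79) = -40 + (2*18*(1/23))*(61/79) = -40 + (36/23)*(61/79) = -40 + 2196/1817 = -70484/1817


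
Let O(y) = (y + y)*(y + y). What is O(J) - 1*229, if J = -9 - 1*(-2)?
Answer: -33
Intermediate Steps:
J = -7 (J = -9 + 2 = -7)
O(y) = 4*y**2 (O(y) = (2*y)*(2*y) = 4*y**2)
O(J) - 1*229 = 4*(-7)**2 - 1*229 = 4*49 - 229 = 196 - 229 = -33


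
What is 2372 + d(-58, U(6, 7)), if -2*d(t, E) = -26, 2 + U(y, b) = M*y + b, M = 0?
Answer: 2385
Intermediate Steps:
U(y, b) = -2 + b (U(y, b) = -2 + (0*y + b) = -2 + (0 + b) = -2 + b)
d(t, E) = 13 (d(t, E) = -½*(-26) = 13)
2372 + d(-58, U(6, 7)) = 2372 + 13 = 2385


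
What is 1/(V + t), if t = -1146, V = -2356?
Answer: -1/3502 ≈ -0.00028555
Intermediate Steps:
1/(V + t) = 1/(-2356 - 1146) = 1/(-3502) = -1/3502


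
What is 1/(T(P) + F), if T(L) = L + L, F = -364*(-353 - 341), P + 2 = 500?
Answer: 1/253612 ≈ 3.9430e-6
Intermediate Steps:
P = 498 (P = -2 + 500 = 498)
F = 252616 (F = -364*(-694) = 252616)
T(L) = 2*L
1/(T(P) + F) = 1/(2*498 + 252616) = 1/(996 + 252616) = 1/253612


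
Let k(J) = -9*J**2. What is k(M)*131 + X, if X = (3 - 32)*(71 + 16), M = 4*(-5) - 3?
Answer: -626214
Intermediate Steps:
M = -23 (M = -20 - 3 = -23)
X = -2523 (X = -29*87 = -2523)
k(M)*131 + X = -9*(-23)**2*131 - 2523 = -9*529*131 - 2523 = -4761*131 - 2523 = -623691 - 2523 = -626214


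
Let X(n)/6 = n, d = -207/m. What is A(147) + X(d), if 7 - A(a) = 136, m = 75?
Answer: -3639/25 ≈ -145.56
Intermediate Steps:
A(a) = -129 (A(a) = 7 - 1*136 = 7 - 136 = -129)
d = -69/25 (d = -207/75 = -207*1/75 = -69/25 ≈ -2.7600)
X(n) = 6*n
A(147) + X(d) = -129 + 6*(-69/25) = -129 - 414/25 = -3639/25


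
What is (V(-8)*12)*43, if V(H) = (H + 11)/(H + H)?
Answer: -387/4 ≈ -96.750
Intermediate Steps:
V(H) = (11 + H)/(2*H) (V(H) = (11 + H)/((2*H)) = (11 + H)*(1/(2*H)) = (11 + H)/(2*H))
(V(-8)*12)*43 = (((1/2)*(11 - 8)/(-8))*12)*43 = (((1/2)*(-1/8)*3)*12)*43 = -3/16*12*43 = -9/4*43 = -387/4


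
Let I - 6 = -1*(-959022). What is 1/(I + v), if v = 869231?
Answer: 1/1828259 ≈ 5.4697e-7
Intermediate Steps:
I = 959028 (I = 6 - 1*(-959022) = 6 + 959022 = 959028)
1/(I + v) = 1/(959028 + 869231) = 1/1828259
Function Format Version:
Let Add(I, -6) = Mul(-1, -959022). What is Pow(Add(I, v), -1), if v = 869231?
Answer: Rational(1, 1828259) ≈ 5.4697e-7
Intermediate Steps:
I = 959028 (I = Add(6, Mul(-1, -959022)) = Add(6, 959022) = 959028)
Pow(Add(I, v), -1) = Pow(Add(959028, 869231), -1) = Pow(1828259, -1) = Rational(1, 1828259)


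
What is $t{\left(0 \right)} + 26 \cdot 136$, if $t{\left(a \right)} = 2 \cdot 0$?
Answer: $3536$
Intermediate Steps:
$t{\left(a \right)} = 0$
$t{\left(0 \right)} + 26 \cdot 136 = 0 + 26 \cdot 136 = 0 + 3536 = 3536$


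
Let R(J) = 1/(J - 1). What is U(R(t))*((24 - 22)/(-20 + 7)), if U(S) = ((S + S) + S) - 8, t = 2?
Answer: 10/13 ≈ 0.76923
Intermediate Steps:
R(J) = 1/(-1 + J)
U(S) = -8 + 3*S (U(S) = (2*S + S) - 8 = 3*S - 8 = -8 + 3*S)
U(R(t))*((24 - 22)/(-20 + 7)) = (-8 + 3/(-1 + 2))*((24 - 22)/(-20 + 7)) = (-8 + 3/1)*(2/(-13)) = (-8 + 3*1)*(2*(-1/13)) = (-8 + 3)*(-2/13) = -5*(-2/13) = 10/13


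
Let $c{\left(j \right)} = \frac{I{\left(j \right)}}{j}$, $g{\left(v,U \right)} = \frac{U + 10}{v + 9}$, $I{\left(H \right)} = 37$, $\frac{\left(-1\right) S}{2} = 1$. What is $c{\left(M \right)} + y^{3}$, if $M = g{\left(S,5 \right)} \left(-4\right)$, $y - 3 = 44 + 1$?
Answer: $\frac{6635261}{60} \approx 1.1059 \cdot 10^{5}$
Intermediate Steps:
$S = -2$ ($S = \left(-2\right) 1 = -2$)
$g{\left(v,U \right)} = \frac{10 + U}{9 + v}$
$y = 48$ ($y = 3 + \left(44 + 1\right) = 3 + 45 = 48$)
$M = - \frac{60}{7}$ ($M = \frac{10 + 5}{9 - 2} \left(-4\right) = \frac{1}{7} \cdot 15 \left(-4\right) = \frac{15}{7} \left(-4\right) = - \frac{60}{7} \approx -8.5714$)
$c{\left(j \right)} = \frac{37}{j}$
$c{\left(M \right)} + y^{3} = \frac{37}{- \frac{60}{7}} + 48^{3} = 37 \left(- \frac{7}{60}\right) + 110592 = - \frac{259}{60} + 110592 = \frac{6635261}{60}$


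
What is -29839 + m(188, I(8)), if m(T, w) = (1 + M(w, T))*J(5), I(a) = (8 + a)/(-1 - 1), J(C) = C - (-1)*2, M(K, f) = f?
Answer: -28516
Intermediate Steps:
J(C) = 2 + C (J(C) = C - 1*(-2) = C + 2 = 2 + C)
I(a) = -4 - a/2 (I(a) = (8 + a)/(-2) = (8 + a)*(-½) = -4 - a/2)
m(T, w) = 7 + 7*T (m(T, w) = (1 + T)*(2 + 5) = (1 + T)*7 = 7 + 7*T)
-29839 + m(188, I(8)) = -29839 + (7 + 7*188) = -29839 + (7 + 1316) = -29839 + 1323 = -28516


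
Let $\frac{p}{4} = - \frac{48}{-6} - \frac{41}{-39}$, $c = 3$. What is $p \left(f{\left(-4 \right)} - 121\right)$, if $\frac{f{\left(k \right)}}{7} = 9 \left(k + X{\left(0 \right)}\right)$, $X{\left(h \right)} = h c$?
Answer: $- \frac{526676}{39} \approx -13505.0$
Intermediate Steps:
$X{\left(h \right)} = 3 h$ ($X{\left(h \right)} = h 3 = 3 h$)
$f{\left(k \right)} = 63 k$ ($f{\left(k \right)} = 7 \cdot 9 \left(k + 3 \cdot 0\right) = 7 \cdot 9 \left(k + 0\right) = 7 \cdot 9 k = 63 k$)
$p = \frac{1412}{39}$ ($p = 4 \left(- \frac{48}{-6} - \frac{41}{-39}\right) = 4 \left(\left(-48\right) \left(- \frac{1}{6}\right) - - \frac{41}{39}\right) = 4 \left(8 + \frac{41}{39}\right) = 4 \cdot \frac{353}{39} = \frac{1412}{39} \approx 36.205$)
$p \left(f{\left(-4 \right)} - 121\right) = \frac{1412 \left(63 \left(-4\right) - 121\right)}{39} = \frac{1412 \left(-252 - 121\right)}{39} = \frac{1412}{39} \left(-373\right) = - \frac{526676}{39}$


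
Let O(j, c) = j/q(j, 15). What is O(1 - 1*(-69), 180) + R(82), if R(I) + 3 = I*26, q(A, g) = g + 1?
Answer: 17067/8 ≈ 2133.4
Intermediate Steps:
q(A, g) = 1 + g
O(j, c) = j/16 (O(j, c) = j/(1 + 15) = j/16)
R(I) = -3 + 26*I (R(I) = -3 + I*26 = -3 + 26*I)
O(1 - 1*(-69), 180) + R(82) = (1 - 1*(-69))/16 + (-3 + 26*82) = (1 + 69)/16 + (-3 + 2132) = (1/16)*70 + 2129 = 35/8 + 2129 = 17067/8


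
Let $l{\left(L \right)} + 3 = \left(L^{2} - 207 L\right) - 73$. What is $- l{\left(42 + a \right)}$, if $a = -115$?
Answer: $-20364$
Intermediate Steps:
$l{\left(L \right)} = -76 + L^{2} - 207 L$ ($l{\left(L \right)} = -3 - \left(73 - L^{2} + 207 L\right) = -76 + L^{2} - 207 L$)
$- l{\left(42 + a \right)} = - (-76 + \left(42 - 115\right)^{2} - 207 \left(42 - 115\right)) = - (-76 + \left(-73\right)^{2} - -15111) = - (-76 + 5329 + 15111) = \left(-1\right) 20364 = -20364$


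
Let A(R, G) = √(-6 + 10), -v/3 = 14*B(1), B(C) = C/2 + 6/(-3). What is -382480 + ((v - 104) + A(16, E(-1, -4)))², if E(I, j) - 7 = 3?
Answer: -380959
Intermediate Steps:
B(C) = -2 + C/2 (B(C) = C*(½) + 6*(-⅓) = C/2 - 2 = -2 + C/2)
E(I, j) = 10 (E(I, j) = 7 + 3 = 10)
v = 63 (v = -42*(-2 + (½)*1) = -42*(-2 + ½) = -42*(-3)/2 = -3*(-21) = 63)
A(R, G) = 2 (A(R, G) = √4 = 2)
-382480 + ((v - 104) + A(16, E(-1, -4)))² = -382480 + ((63 - 104) + 2)² = -382480 + (-41 + 2)² = -382480 + (-39)² = -382480 + 1521 = -380959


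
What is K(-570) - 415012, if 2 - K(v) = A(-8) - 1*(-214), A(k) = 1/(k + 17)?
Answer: -3737017/9 ≈ -4.1522e+5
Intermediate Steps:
A(k) = 1/(17 + k)
K(v) = -1909/9 (K(v) = 2 - (1/(17 - 8) - 1*(-214)) = 2 - (1/9 + 214) = 2 - 1*1927/9 = 2 - 1927/9 = -1909/9)
K(-570) - 415012 = -1909/9 - 415012 = -3737017/9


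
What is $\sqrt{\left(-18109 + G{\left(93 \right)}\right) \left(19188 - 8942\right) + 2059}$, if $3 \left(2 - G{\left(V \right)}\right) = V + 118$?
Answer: $\frac{i \sqrt{1676186085}}{3} \approx 13647.0 i$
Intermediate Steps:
$G{\left(V \right)} = - \frac{112}{3} - \frac{V}{3}$ ($G{\left(V \right)} = 2 - \frac{V + 118}{3} = 2 - \frac{118 + V}{3} = 2 - \left(\frac{118}{3} + \frac{V}{3}\right) = - \frac{112}{3} - \frac{V}{3}$)
$\sqrt{\left(-18109 + G{\left(93 \right)}\right) \left(19188 - 8942\right) + 2059} = \sqrt{\left(-18109 - \frac{205}{3}\right) \left(19188 - 8942\right) + 2059} = \sqrt{\left(-18109 - \frac{205}{3}\right) 10246 + 2059} = \sqrt{\left(- \frac{54532}{3}\right) 10246 + 2059} = \sqrt{- \frac{558734872}{3} + 2059} = \sqrt{- \frac{558728695}{3}} = \frac{i \sqrt{1676186085}}{3}$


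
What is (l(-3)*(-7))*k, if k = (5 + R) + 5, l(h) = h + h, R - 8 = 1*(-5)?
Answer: 546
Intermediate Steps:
R = 3 (R = 8 + 1*(-5) = 8 - 5 = 3)
l(h) = 2*h
k = 13 (k = (5 + 3) + 5 = 8 + 5 = 13)
(l(-3)*(-7))*k = ((2*(-3))*(-7))*13 = -6*(-7)*13 = 42*13 = 546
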